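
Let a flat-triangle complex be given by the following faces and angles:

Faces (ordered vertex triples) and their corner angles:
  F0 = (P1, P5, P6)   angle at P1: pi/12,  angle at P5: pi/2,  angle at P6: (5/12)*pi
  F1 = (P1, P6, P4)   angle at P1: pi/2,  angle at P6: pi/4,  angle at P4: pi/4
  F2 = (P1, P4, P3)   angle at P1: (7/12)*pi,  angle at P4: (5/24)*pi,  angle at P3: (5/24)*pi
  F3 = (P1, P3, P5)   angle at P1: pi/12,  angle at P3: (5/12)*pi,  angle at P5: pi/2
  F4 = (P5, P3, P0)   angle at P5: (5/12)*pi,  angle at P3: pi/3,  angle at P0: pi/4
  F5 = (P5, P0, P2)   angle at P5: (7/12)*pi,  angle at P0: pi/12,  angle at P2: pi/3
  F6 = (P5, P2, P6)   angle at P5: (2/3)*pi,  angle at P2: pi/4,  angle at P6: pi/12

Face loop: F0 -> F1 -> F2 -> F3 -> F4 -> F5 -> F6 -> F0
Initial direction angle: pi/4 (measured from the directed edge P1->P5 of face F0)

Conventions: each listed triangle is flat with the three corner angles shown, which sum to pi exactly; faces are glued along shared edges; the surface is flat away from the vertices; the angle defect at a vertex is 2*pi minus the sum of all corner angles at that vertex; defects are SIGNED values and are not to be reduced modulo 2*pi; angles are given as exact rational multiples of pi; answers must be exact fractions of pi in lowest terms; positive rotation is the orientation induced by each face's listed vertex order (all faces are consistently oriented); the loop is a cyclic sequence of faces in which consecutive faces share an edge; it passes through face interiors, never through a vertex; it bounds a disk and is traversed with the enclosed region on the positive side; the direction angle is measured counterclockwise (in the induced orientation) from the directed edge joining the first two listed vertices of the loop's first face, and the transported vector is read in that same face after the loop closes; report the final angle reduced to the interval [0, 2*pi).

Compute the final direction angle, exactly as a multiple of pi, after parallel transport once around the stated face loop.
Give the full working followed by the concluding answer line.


enclosed vertex P1: corner angles sum to (5/4)*pi, defect = 2*pi - (5/4)*pi = (3/4)*pi
enclosed vertex P5: corner angles sum to (8/3)*pi, defect = 2*pi - (8/3)*pi = (-2/3)*pi
holonomy = initial angle + sum of enclosed defects (mod 2*pi), positive in the induced orientation
final angle = pi/4 + pi/12 = pi/3 (mod 2*pi)

Answer: final direction angle = pi/3


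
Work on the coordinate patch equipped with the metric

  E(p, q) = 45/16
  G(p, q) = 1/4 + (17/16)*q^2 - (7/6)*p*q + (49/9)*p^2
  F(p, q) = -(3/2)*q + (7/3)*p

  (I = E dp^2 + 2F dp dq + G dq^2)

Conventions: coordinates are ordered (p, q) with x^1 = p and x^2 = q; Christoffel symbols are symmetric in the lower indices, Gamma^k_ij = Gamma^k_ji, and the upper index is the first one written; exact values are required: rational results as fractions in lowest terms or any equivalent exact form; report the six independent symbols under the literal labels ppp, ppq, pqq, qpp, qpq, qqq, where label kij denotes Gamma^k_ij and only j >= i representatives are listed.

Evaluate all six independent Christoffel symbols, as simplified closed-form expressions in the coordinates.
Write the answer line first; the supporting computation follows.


Answer: Gamma_ppp = (-12544*p + 8064*q)/(22736*p^2 + 8568*p*q + 1701*q^2 + 1620), Gamma_ppq = (-87808*p^2 + 65856*p*q - 6048*q^2)/(68208*p^2 + 25704*p*q + 5103*q^2 + 4860), Gamma_pqq = (-614656*p^3 + 197568*p^2*q - 141120*p^2 - 134064*p*q^2 - 33264*p*q - 28224*p + 12852*q^3 + 3024*q - 7776)/(204624*p^2 + 77112*p*q + 15309*q^2 + 14580), Gamma_qpp = 15120/(22736*p^2 + 8568*p*q + 1701*q^2 + 1620), Gamma_qpq = (35280*p - 3780*q)/(22736*p^2 + 8568*p*q + 1701*q^2 + 1620), Gamma_qqq = (87808*p^2 - 65856*p*q + 12852*p + 6048*q^2 + 5103*q)/(68208*p^2 + 25704*p*q + 5103*q^2 + 4860)

E = 45/16; F = -(3/2)*q + (7/3)*p; G = 1/4 + (17/16)*q^2 - (7/6)*p*q + (49/9)*p^2
Gamma^k_ij = (1/2) g^{kl} (d_i g_jl + d_j g_il - d_l g_ij), with g^inv = (1/(EG-F^2)) [[G, -F], [-F, E]]
first partials: E_p = 0, E_q = 0, F_p = 7/3, F_q = -3/2, G_p = -(7/6)*q + (98/9)*p, G_q = (17/8)*q - (7/6)*p
D = EG - F^2 = 45/64 + (189/256)*q^2 + (119/32)*p*q + (1421/144)*p^2
expanded: Gamma^p_pp = (G E_p - 2F F_p + F E_q)/(2D), Gamma^p_pq = (G E_q - F G_p)/(2D), Gamma^p_qq = (2G F_q - G G_p - F G_q)/(2D), Gamma^q_pp = (2E F_p - E E_q - F E_p)/(2D), Gamma^q_pq = (E G_p - F E_q)/(2D), Gamma^q_qq = (E G_q - 2F F_q + F G_p)/(2D); substitute and cancel common factors


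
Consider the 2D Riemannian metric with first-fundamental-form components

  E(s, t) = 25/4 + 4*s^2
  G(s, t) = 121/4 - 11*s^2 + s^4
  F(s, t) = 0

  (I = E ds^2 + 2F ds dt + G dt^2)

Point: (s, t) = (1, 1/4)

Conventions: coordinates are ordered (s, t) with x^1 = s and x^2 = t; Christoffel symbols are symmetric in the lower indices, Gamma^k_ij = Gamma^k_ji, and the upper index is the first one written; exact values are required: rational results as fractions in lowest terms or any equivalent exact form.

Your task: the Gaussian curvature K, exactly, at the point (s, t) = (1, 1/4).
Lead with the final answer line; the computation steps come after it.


Answer: K = 400/15129

E = 41/4, F = 0, G = 81/4, EG - F^2 = 3321/16 at the point
E_s = 8, E_t = 0, F_s = 0, F_t = 0, G_s = -18, G_t = 0
E_tt = 0, F_st = 0, G_ss = -10
Compute both Brioschi determinants and normalise by (EG - F^2)^2.
M1 = [[-E_tt/2 + F_st - G_ss/2, E_s/2, F_s - E_t/2], [F_t - G_s/2, E, F], [G_t/2, F, G]] = [[5, 4, 0], [9, 41/4, 0], [0, 0, 81/4]]; det M1 = 4941/16
M2 = [[0, E_t/2, G_s/2], [E_t/2, E, F], [G_s/2, F, G]] = [[0, 0, -9], [0, 41/4, 0], [-9, 0, 81/4]]; det M2 = -3321/4
det M1 - det M2 = 18225/16; K = 18225/16 / (3321/16)^2 = 400/15129


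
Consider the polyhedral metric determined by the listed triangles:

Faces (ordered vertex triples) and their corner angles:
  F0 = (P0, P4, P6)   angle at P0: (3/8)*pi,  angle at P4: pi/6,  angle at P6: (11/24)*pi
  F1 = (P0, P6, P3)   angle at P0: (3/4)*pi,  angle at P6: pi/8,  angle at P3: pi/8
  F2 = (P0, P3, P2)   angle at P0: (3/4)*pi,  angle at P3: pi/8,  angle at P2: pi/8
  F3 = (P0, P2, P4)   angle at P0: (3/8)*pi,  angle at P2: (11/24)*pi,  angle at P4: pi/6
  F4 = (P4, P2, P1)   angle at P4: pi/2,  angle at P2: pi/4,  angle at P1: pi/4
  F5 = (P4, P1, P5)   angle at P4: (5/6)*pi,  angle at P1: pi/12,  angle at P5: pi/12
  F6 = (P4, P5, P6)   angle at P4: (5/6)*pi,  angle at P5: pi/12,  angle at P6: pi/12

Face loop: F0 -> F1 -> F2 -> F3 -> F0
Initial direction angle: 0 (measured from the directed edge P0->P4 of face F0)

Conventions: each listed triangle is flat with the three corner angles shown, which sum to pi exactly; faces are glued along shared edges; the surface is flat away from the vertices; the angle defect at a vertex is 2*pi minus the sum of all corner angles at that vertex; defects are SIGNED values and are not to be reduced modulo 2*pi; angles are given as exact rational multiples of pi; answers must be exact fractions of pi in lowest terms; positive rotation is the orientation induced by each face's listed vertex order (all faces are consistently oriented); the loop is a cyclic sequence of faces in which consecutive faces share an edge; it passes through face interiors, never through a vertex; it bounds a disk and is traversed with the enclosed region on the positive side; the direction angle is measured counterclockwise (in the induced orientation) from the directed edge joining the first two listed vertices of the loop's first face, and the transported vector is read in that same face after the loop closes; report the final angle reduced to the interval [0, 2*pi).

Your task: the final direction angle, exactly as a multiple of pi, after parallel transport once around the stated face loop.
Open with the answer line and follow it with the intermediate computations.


Answer: final direction angle = (7/4)*pi

enclosed vertex P0: corner angles sum to (9/4)*pi, defect = 2*pi - (9/4)*pi = -pi/4
summing the enclosed defects onto the initial angle, mod 2*pi in the induced orientation:
final angle = 0 - pi/4 = (7/4)*pi (mod 2*pi)


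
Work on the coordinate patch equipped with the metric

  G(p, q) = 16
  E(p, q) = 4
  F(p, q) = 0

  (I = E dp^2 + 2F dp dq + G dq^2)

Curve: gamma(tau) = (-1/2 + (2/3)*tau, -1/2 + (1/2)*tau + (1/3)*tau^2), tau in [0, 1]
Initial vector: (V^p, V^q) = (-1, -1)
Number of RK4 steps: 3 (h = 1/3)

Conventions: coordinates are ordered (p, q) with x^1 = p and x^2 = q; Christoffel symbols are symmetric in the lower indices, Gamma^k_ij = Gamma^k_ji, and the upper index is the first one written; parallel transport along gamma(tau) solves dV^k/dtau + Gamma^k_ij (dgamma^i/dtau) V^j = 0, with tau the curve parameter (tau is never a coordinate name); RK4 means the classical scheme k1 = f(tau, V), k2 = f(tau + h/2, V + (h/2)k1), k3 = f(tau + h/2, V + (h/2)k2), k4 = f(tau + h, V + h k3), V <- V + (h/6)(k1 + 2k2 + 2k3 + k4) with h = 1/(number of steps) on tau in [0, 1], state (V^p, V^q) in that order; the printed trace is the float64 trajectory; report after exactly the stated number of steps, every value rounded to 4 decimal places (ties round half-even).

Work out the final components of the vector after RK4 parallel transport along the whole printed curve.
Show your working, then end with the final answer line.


gamma'(tau) = (2/3, 1/2 + (2/3)*tau); f(tau, V)^k = -Gamma^k_ij(gamma(tau)) gamma'^i(tau) V^j; h = 1/3; intermediate values shown to 6 dp
curve data and Christoffel symbols at the stage parameters:
  tau = 0.000000: gamma = (-0.500000, -0.500000), gamma' = (0.666667, 0.500000); Gamma_ppp = 0.000000, Gamma_ppq = 0.000000, Gamma_pqq = 0.000000, Gamma_qpp = 0.000000, Gamma_qpq = 0.000000, Gamma_qqq = 0.000000
  tau = 0.166667: gamma = (-0.388889, -0.407407), gamma' = (0.666667, 0.611111); Gamma_ppp = 0.000000, Gamma_ppq = 0.000000, Gamma_pqq = 0.000000, Gamma_qpp = 0.000000, Gamma_qpq = 0.000000, Gamma_qqq = 0.000000
  tau = 0.333333: gamma = (-0.277778, -0.296296), gamma' = (0.666667, 0.722222); Gamma_ppp = 0.000000, Gamma_ppq = 0.000000, Gamma_pqq = 0.000000, Gamma_qpp = 0.000000, Gamma_qpq = 0.000000, Gamma_qqq = 0.000000
  tau = 0.500000: gamma = (-0.166667, -0.166667), gamma' = (0.666667, 0.833333); Gamma_ppp = 0.000000, Gamma_ppq = 0.000000, Gamma_pqq = 0.000000, Gamma_qpp = 0.000000, Gamma_qpq = 0.000000, Gamma_qqq = 0.000000
  tau = 0.666667: gamma = (-0.055556, -0.018519), gamma' = (0.666667, 0.944444); Gamma_ppp = 0.000000, Gamma_ppq = 0.000000, Gamma_pqq = 0.000000, Gamma_qpp = 0.000000, Gamma_qpq = 0.000000, Gamma_qqq = 0.000000
  tau = 0.833333: gamma = (0.055556, 0.148148), gamma' = (0.666667, 1.055556); Gamma_ppp = 0.000000, Gamma_ppq = 0.000000, Gamma_pqq = 0.000000, Gamma_qpp = 0.000000, Gamma_qpq = 0.000000, Gamma_qqq = 0.000000
  tau = 1.000000: gamma = (0.166667, 0.333333), gamma' = (0.666667, 1.166667); Gamma_ppp = 0.000000, Gamma_ppq = 0.000000, Gamma_pqq = 0.000000, Gamma_qpp = 0.000000, Gamma_qpq = 0.000000, Gamma_qqq = 0.000000
step 0: V^p = -1.0000, V^q = -1.0000
step 1: k1 = (0.000000, 0.000000), k2 = (0.000000, 0.000000), k3 = (0.000000, 0.000000), k4 = (0.000000, 0.000000); V <- V + (h/6)(k1 + 2k2 + 2k3 + k4): V^p = -1.0000, V^q = -1.0000
step 2: k1 = (0.000000, 0.000000), k2 = (0.000000, 0.000000), k3 = (0.000000, 0.000000), k4 = (0.000000, 0.000000); V <- V + (h/6)(k1 + 2k2 + 2k3 + k4): V^p = -1.0000, V^q = -1.0000
step 3: k1 = (0.000000, 0.000000), k2 = (0.000000, 0.000000), k3 = (0.000000, 0.000000), k4 = (0.000000, 0.000000); V <- V + (h/6)(k1 + 2k2 + 2k3 + k4): V^p = -1.0000, V^q = -1.0000

Answer: V^p = -1.0000, V^q = -1.0000


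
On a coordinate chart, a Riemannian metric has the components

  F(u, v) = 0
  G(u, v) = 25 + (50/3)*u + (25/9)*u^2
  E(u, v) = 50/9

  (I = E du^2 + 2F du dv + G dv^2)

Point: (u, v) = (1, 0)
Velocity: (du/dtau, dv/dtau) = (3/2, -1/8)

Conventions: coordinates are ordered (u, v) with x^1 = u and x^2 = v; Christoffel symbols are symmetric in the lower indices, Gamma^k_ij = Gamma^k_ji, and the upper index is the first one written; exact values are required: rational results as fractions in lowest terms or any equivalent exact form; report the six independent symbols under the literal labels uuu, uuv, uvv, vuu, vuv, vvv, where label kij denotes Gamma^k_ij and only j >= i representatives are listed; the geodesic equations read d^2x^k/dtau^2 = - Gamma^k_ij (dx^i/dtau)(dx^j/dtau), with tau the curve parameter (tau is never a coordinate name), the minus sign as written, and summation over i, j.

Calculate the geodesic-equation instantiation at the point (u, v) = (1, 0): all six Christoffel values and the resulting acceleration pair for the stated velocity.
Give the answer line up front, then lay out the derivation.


Answer: Gamma_uuu = 0, Gamma_uuv = 0, Gamma_uvv = -2, Gamma_vuu = 0, Gamma_vuv = 1/4, Gamma_vvv = 0; accelerations (d^2u/dtau^2, d^2v/dtau^2) = (1/32, 3/32)

E = 50/9, F = 0, G = 400/9 at the point
E_u = 0, E_v = 0, F_u = 0, F_v = 0, G_u = 200/9, G_v = 0
EG - F^2 = 20000/81;  g^inv = (81/20000) * [[400/9, 0], [0, 50/9]]
first-kind symbols [ij,l] = (1/2)(d_i g_jl + d_j g_il - d_l g_ij): [uu,u] = E_u/2 = 0, [uu,v] = F_u - E_v/2 = 0, [uv,u] = E_v/2 = 0, [uv,v] = G_u/2 = 100/9, [vv,u] = F_v - G_u/2 = -100/9, [vv,v] = G_v/2 = 0
Gamma^u_ij = (G*[ij,u] - F*[ij,v])/(EG - F^2), Gamma^v_ij = (E*[ij,v] - F*[ij,u])/(EG - F^2)
Gamma_uuu = 0, Gamma_uuv = 0, Gamma_uvv = -2, Gamma_vuu = 0, Gamma_vuv = 1/4, Gamma_vvv = 0
d^2u/dtau^2 = -(Gamma_uuu*(3/2)^2 + 2*Gamma_uuv*(3/2)*(-1/8) + Gamma_uvv*(-1/8)^2) = 1/32
d^2v/dtau^2 = -(Gamma_vuu*(3/2)^2 + 2*Gamma_vuv*(3/2)*(-1/8) + Gamma_vvv*(-1/8)^2) = 3/32


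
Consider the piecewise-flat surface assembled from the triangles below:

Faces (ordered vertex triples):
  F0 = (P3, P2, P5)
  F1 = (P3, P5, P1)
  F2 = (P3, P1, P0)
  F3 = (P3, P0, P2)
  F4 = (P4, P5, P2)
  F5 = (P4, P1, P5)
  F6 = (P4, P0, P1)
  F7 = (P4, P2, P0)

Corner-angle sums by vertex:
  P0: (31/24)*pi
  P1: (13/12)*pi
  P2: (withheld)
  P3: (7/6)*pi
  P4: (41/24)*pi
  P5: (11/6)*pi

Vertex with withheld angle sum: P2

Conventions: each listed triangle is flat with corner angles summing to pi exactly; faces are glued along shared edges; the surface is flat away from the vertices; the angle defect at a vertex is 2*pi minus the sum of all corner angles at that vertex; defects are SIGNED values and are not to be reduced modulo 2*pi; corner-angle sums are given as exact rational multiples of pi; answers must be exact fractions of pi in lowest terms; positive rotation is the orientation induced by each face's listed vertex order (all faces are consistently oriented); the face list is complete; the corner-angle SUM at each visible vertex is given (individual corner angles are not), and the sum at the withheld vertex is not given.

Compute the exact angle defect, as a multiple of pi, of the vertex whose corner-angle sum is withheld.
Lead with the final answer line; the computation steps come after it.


Answer: defect(P2) = (13/12)*pi

V = 6, E = 12, F = 8; chi = V - E + F = 2
Gauss-Bonnet: total defect = 2*pi*chi = 4*pi; visible defects sum to (35/12)*pi


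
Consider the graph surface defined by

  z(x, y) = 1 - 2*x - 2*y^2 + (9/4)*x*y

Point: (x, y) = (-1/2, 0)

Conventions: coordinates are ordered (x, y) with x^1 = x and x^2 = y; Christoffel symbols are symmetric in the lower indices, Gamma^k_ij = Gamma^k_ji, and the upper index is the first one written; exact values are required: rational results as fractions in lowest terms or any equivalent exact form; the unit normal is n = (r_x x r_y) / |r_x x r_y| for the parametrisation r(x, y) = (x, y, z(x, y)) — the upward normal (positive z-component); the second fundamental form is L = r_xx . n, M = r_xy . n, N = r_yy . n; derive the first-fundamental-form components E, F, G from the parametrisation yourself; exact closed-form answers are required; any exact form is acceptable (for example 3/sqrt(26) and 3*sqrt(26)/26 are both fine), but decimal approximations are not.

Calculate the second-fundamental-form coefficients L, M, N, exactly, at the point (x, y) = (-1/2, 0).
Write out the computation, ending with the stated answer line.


z_x = -2, z_y = -9/8, z_xx = 0, z_xy = 9/4, z_yy = -4
E = 5, F = 9/4, G = 145/64; answer radicand W^2 = 401/64
unnormalised second-form numerators: l = 0, m = 9/4, n = -4; L = l/sqrt(401/64), and similarly M = m/sqrt(W^2), N = n/sqrt(W^2)

Answer: L = 0, M = 18*sqrt(401)/401, N = -32*sqrt(401)/401


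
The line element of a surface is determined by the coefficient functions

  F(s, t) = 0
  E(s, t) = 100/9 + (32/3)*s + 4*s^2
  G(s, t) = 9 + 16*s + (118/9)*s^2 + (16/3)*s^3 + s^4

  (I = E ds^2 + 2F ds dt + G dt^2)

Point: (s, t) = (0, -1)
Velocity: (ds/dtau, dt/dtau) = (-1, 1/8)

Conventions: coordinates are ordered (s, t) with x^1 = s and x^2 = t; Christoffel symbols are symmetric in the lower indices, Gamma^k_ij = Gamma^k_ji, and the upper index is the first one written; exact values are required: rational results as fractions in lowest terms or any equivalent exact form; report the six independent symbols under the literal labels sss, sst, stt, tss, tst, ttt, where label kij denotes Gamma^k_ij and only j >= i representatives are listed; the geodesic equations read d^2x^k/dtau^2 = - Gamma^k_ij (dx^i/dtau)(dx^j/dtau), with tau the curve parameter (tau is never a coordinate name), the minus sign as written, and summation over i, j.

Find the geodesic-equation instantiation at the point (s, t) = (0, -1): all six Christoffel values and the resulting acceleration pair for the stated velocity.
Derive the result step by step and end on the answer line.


E = 100/9, F = 0, G = 9 at the point
E_s = 32/3, E_t = 0, F_s = 0, F_t = 0, G_s = 16, G_t = 0
EG - F^2 = 100;  g^inv = (1/100) * [[9, 0], [0, 100/9]]
first-kind symbols [ij,l] = (1/2)(d_i g_jl + d_j g_il - d_l g_ij): [ss,s] = E_s/2 = 16/3, [ss,t] = F_s - E_t/2 = 0, [st,s] = E_t/2 = 0, [st,t] = G_s/2 = 8, [tt,s] = F_t - G_s/2 = -8, [tt,t] = G_t/2 = 0
Gamma^s_ij = (G*[ij,s] - F*[ij,t])/(EG - F^2), Gamma^t_ij = (E*[ij,t] - F*[ij,s])/(EG - F^2)
Gamma_sss = 12/25, Gamma_sst = 0, Gamma_stt = -18/25, Gamma_tss = 0, Gamma_tst = 8/9, Gamma_ttt = 0
d^2s/dtau^2 = -(Gamma_sss*(-1)^2 + 2*Gamma_sst*(-1)*(1/8) + Gamma_stt*(1/8)^2) = -15/32
d^2t/dtau^2 = -(Gamma_tss*(-1)^2 + 2*Gamma_tst*(-1)*(1/8) + Gamma_ttt*(1/8)^2) = 2/9

Answer: Gamma_sss = 12/25, Gamma_sst = 0, Gamma_stt = -18/25, Gamma_tss = 0, Gamma_tst = 8/9, Gamma_ttt = 0; accelerations (d^2s/dtau^2, d^2t/dtau^2) = (-15/32, 2/9)


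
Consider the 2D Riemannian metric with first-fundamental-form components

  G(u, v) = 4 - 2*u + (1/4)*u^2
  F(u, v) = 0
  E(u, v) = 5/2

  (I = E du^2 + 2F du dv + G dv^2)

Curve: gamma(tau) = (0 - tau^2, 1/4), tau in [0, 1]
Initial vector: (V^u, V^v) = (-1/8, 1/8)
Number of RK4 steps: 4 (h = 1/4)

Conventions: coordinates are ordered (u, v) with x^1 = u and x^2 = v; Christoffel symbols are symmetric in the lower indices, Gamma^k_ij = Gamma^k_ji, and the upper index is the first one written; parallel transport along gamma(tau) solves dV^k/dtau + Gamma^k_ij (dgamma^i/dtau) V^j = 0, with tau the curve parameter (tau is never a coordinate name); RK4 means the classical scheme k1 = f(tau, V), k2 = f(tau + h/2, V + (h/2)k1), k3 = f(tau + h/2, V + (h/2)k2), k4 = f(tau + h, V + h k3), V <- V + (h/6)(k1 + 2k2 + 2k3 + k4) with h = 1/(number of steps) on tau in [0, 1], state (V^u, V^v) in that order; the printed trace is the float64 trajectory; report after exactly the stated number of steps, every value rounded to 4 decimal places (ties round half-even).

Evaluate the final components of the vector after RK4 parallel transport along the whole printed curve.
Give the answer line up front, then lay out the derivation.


Answer: V^u = -0.1250, V^v = 0.1000

gamma'(tau) = (-2*tau, 0); f(tau, V)^k = -Gamma^k_ij(gamma(tau)) gamma'^i(tau) V^j; h = 1/4; intermediate values shown to 6 dp
curve data and Christoffel symbols at the stage parameters:
  tau = 0.000000: gamma = (0.000000, 0.250000), gamma' = (0.000000, 0.000000); Gamma_uuu = 0.000000, Gamma_uuv = 0.000000, Gamma_uvv = 0.400000, Gamma_vuu = 0.000000, Gamma_vuv = -0.250000, Gamma_vvv = 0.000000
  tau = 0.125000: gamma = (-0.015625, 0.250000), gamma' = (-0.250000, 0.000000); Gamma_uuu = 0.000000, Gamma_uuv = 0.000000, Gamma_uvv = 0.401563, Gamma_vuu = 0.000000, Gamma_vuv = -0.249027, Gamma_vvv = 0.000000
  tau = 0.250000: gamma = (-0.062500, 0.250000), gamma' = (-0.500000, 0.000000); Gamma_uuu = 0.000000, Gamma_uuv = 0.000000, Gamma_uvv = 0.406250, Gamma_vuu = 0.000000, Gamma_vuv = -0.246154, Gamma_vvv = 0.000000
  tau = 0.375000: gamma = (-0.140625, 0.250000), gamma' = (-0.750000, 0.000000); Gamma_uuu = 0.000000, Gamma_uuv = 0.000000, Gamma_uvv = 0.414062, Gamma_vuu = 0.000000, Gamma_vuv = -0.241509, Gamma_vvv = 0.000000
  tau = 0.500000: gamma = (-0.250000, 0.250000), gamma' = (-1.000000, 0.000000); Gamma_uuu = 0.000000, Gamma_uuv = 0.000000, Gamma_uvv = 0.425000, Gamma_vuu = 0.000000, Gamma_vuv = -0.235294, Gamma_vvv = 0.000000
  tau = 0.625000: gamma = (-0.390625, 0.250000), gamma' = (-1.250000, 0.000000); Gamma_uuu = 0.000000, Gamma_uuv = 0.000000, Gamma_uvv = 0.439063, Gamma_vuu = 0.000000, Gamma_vuv = -0.227758, Gamma_vvv = 0.000000
  tau = 0.750000: gamma = (-0.562500, 0.250000), gamma' = (-1.500000, 0.000000); Gamma_uuu = 0.000000, Gamma_uuv = 0.000000, Gamma_uvv = 0.456250, Gamma_vuu = 0.000000, Gamma_vuv = -0.219178, Gamma_vvv = 0.000000
  tau = 0.875000: gamma = (-0.765625, 0.250000), gamma' = (-1.750000, 0.000000); Gamma_uuu = 0.000000, Gamma_uuv = 0.000000, Gamma_uvv = 0.476562, Gamma_vuu = 0.000000, Gamma_vuv = -0.209836, Gamma_vvv = 0.000000
  tau = 1.000000: gamma = (-1.000000, 0.250000), gamma' = (-2.000000, 0.000000); Gamma_uuu = 0.000000, Gamma_uuv = 0.000000, Gamma_uvv = 0.500000, Gamma_vuu = 0.000000, Gamma_vuv = -0.200000, Gamma_vvv = 0.000000
step 0: V^u = -0.1250, V^v = 0.1250
step 1: k1 = (0.000000, 0.000000), k2 = (0.000000, -0.007782), k3 = (0.000000, -0.007722), k4 = (0.000000, -0.015147); V <- V + (h/6)(k1 + 2k2 + 2k3 + k4): V^u = -0.1250, V^v = 0.1231
step 2: k1 = (0.000000, -0.015148), k2 = (0.000000, -0.021950), k3 = (0.000000, -0.021796), k4 = (0.000000, -0.027677); V <- V + (h/6)(k1 + 2k2 + 2k3 + k4): V^u = -0.1250, V^v = 0.1176
step 3: k1 = (0.000000, -0.027682), k2 = (0.000000, -0.032509), k3 = (0.000000, -0.032337), k4 = (0.000000, -0.036021); V <- V + (h/6)(k1 + 2k2 + 2k3 + k4): V^u = -0.1250, V^v = 0.1096
step 4: k1 = (0.000000, -0.036029), k2 = (0.000000, -0.038589), k3 = (0.000000, -0.038471), k4 = (0.000000, -0.039988); V <- V + (h/6)(k1 + 2k2 + 2k3 + k4): V^u = -0.1250, V^v = 0.1000


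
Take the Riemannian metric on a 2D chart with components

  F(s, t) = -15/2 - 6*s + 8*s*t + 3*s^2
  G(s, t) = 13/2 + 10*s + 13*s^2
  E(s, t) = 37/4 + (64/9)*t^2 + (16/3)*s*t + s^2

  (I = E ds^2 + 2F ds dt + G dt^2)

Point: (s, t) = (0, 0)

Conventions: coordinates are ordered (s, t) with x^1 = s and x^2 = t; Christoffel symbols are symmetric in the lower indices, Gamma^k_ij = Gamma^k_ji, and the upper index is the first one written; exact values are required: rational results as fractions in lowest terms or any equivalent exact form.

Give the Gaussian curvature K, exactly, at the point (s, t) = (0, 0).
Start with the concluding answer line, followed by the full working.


Answer: K = -23432/8649

E = 37/4, F = -15/2, G = 13/2, EG - F^2 = 31/8 at the point
E_s = 0, E_t = 0, F_s = -6, F_t = 0, G_s = 10, G_t = 0
E_tt = 128/9, F_st = 8, G_ss = 26
K follows from Brioschi's formula, (det M1 - det M2)/(EG - F^2)^2.
M1 = [[-E_tt/2 + F_st - G_ss/2, E_s/2, F_s - E_t/2], [F_t - G_s/2, E, F], [G_t/2, F, G]] = [[-109/9, 0, -6], [-5, 37/4, -15/2], [0, -15/2, 13/2]]; det M1 = -19579/72
M2 = [[0, E_t/2, G_s/2], [E_t/2, E, F], [G_s/2, F, G]] = [[0, 0, 5], [0, 37/4, -15/2], [5, -15/2, 13/2]]; det M2 = -925/4
det M1 - det M2 = -2929/72; K = -2929/72 / (31/8)^2 = -23432/8649


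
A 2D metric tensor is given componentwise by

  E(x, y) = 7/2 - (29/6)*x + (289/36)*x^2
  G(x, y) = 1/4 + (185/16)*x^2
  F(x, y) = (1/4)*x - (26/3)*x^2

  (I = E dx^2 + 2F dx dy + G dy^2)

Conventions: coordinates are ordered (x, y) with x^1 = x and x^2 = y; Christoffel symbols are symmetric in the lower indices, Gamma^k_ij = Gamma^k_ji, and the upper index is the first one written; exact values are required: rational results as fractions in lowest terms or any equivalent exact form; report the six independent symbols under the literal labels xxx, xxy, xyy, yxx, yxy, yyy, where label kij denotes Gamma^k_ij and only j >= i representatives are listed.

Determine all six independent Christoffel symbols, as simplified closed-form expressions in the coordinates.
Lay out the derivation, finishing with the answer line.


E = 7/2 - (29/6)*x + (289/36)*x^2; F = (1/4)*x - (26/3)*x^2; G = 1/4 + (185/16)*x^2
Gamma^k_ij = (1/2) g^{kl} (d_i g_jl + d_j g_il - d_l g_ij), with g^inv = (1/(EG-F^2)) [[G, -F], [-F, E]]
first partials: E_x = -29/6 + (289/18)*x, E_y = 0, F_x = 1/4 - (52/3)*x, F_y = 0, G_x = (185/8)*x, G_y = 0
D = EG - F^2 = 7/8 - (29/24)*x + (12215/288)*x^2 - (4949/96)*x^3 + (10201/576)*x^4
expanded: Gamma^x_xx = (G E_x - 2F F_x + F E_y)/(2D), Gamma^x_xy = (G E_y - F G_x)/(2D), Gamma^x_yy = (2G F_y - G G_x - F G_y)/(2D), Gamma^y_xx = (2E F_x - E E_y - F E_x)/(2D), Gamma^y_xy = (E G_x - F E_y)/(2D), Gamma^y_yy = (E G_y - 2F F_y + F G_x)/(2D); substitute and cancel common factors

Answer: Gamma_xxx = (-33063*x^3 - 12351*x^2 + 1120*x - 348)/(10201*x^4 - 29694*x^3 + 24430*x^2 - 696*x + 504), Gamma_xxy = (57720*x^3 - 1665*x^2)/(10201*x^4 - 29694*x^3 + 24430*x^2 - 696*x + 504), Gamma_xyy = (-308025*x^3 - 6660*x)/(40804*x^4 - 118776*x^3 + 97720*x^2 - 2784*x + 2016), Gamma_yxx = (-120224*x^3 + 108576*x^2 - 105876*x + 1512)/(30603*x^4 - 89082*x^3 + 73290*x^2 - 2088*x + 1512), Gamma_yxy = (53465*x^3 - 32190*x^2 + 23310*x)/(10201*x^4 - 29694*x^3 + 24430*x^2 - 696*x + 504), Gamma_yyy = (-57720*x^3 + 1665*x^2)/(10201*x^4 - 29694*x^3 + 24430*x^2 - 696*x + 504)


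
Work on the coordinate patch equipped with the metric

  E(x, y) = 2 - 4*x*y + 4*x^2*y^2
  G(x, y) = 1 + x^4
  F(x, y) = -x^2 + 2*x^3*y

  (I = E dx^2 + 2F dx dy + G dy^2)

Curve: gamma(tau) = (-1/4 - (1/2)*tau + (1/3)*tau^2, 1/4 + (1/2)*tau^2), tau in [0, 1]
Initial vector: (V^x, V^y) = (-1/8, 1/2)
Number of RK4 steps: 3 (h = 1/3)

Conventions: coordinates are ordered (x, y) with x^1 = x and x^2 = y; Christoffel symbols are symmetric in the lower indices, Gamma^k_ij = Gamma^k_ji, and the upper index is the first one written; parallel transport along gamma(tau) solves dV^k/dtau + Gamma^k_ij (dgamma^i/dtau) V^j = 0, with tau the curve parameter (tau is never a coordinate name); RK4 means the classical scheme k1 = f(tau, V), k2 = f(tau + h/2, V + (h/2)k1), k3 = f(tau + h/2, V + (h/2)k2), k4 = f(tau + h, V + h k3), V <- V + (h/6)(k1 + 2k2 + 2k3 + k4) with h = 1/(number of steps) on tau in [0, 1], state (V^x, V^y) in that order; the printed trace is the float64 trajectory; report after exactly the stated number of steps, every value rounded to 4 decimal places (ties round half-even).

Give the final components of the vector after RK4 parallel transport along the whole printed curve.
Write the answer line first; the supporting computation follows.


Answer: V^x = -0.0768, V^y = 0.4948

gamma'(tau) = (-1/2 + (2/3)*tau, tau); f(tau, V)^k = -Gamma^k_ij(gamma(tau)) gamma'^i(tau) V^j; h = 1/3; intermediate values shown to 6 dp
curve data and Christoffel symbols at the stage parameters:
  tau = 0.000000: gamma = (-0.250000, 0.250000), gamma' = (-0.500000, 0.000000); Gamma_xxx = -0.247849, Gamma_xxy = 0.247849, Gamma_xyy = 0.000000, Gamma_yxx = 0.013769, Gamma_yxy = -0.013769, Gamma_yyy = 0.000000
  tau = 0.166667: gamma = (-0.324074, 0.263889), gamma' = (-0.388889, 0.166667); Gamma_xxx = -0.259427, Gamma_xxy = 0.318594, Gamma_xyy = 0.000000, Gamma_yxx = 0.023267, Gamma_yxy = -0.028573, Gamma_yyy = 0.000000
  tau = 0.333333: gamma = (-0.379630, 0.305556), gamma' = (-0.277778, 0.333333); Gamma_xxx = -0.296577, Gamma_xxy = 0.368475, Gamma_xyy = 0.000000, Gamma_yxx = 0.034694, Gamma_yxy = -0.043104, Gamma_yyy = 0.000000
  tau = 0.500000: gamma = (-0.416667, 0.375000), gamma' = (-0.166667, 0.500000); Gamma_xxx = -0.357591, Gamma_xxy = 0.397323, Gamma_xyy = 0.000000, Gamma_yxx = 0.047300, Gamma_yxy = -0.052556, Gamma_yyy = 0.000000
  tau = 0.666667: gamma = (-0.435185, 0.472222), gamma' = (-0.055556, 0.666667); Gamma_xxx = -0.440272, Gamma_xxy = 0.405740, Gamma_xyy = 0.000000, Gamma_yxx = 0.059093, Gamma_yxy = -0.054459, Gamma_yyy = 0.000000
  tau = 0.833333: gamma = (-0.435185, 0.597222), gamma' = (0.055556, 0.833333); Gamma_xxx = -0.542588, Gamma_xxy = 0.395374, Gamma_xyy = 0.000000, Gamma_yxx = 0.067613, Gamma_yxy = -0.049268, Gamma_yyy = 0.000000
  tau = 1.000000: gamma = (-0.416667, 0.750000), gamma' = (0.166667, 1.000000); Gamma_xxx = -0.664030, Gamma_xxy = 0.368906, Gamma_xyy = 0.000000, Gamma_yxx = 0.070943, Gamma_yxy = -0.039413, Gamma_yyy = 0.000000
step 0: V^x = -0.1250, V^y = 0.5000
step 1: k1 = (0.077453, -0.004303), k2 = (0.079121, -0.007096), k3 = (0.079020, -0.007087), k4 = (0.071181, -0.008327); V <- V + (h/6)(k1 + 2k2 + 2k3 + k4): V^x = -0.0992, V^y = 0.4977
step 2: k1 = (0.071295, -0.008340), k2 = (0.055411, -0.007329), k3 = (0.056105, -0.007421), k4 = (0.034898, -0.004684); V <- V + (h/6)(k1 + 2k2 + 2k3 + k4): V^x = -0.0809, V^y = 0.4954
step 3: k1 = (0.035022, -0.004701), k2 = (0.011600, -0.001445), k3 = (0.012756, -0.001590), k4 = (-0.010636, 0.001136); V <- V + (h/6)(k1 + 2k2 + 2k3 + k4): V^x = -0.0768, V^y = 0.4948


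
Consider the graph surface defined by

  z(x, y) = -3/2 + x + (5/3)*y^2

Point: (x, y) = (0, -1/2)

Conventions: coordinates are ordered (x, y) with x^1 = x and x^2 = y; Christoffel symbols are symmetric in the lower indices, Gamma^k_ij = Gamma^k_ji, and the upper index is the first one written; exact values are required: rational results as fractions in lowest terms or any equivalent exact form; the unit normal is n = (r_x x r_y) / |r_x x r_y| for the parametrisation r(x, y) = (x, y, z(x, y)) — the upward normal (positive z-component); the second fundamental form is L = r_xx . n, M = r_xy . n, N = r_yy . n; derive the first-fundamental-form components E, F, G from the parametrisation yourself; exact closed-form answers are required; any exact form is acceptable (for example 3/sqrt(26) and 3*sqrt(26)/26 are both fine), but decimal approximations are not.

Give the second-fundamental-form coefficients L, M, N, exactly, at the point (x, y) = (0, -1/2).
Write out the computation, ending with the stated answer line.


z_x = 1, z_y = -5/3, z_xx = 0, z_xy = 0, z_yy = 10/3
E = 2, F = -5/3, G = 34/9; answer radicand W^2 = 43/9
unnormalised second-form numerators: l = 0, m = 0, n = 10/3; L = l/sqrt(43/9), and similarly M = m/sqrt(W^2), N = n/sqrt(W^2)

Answer: L = 0, M = 0, N = 10*sqrt(43)/43


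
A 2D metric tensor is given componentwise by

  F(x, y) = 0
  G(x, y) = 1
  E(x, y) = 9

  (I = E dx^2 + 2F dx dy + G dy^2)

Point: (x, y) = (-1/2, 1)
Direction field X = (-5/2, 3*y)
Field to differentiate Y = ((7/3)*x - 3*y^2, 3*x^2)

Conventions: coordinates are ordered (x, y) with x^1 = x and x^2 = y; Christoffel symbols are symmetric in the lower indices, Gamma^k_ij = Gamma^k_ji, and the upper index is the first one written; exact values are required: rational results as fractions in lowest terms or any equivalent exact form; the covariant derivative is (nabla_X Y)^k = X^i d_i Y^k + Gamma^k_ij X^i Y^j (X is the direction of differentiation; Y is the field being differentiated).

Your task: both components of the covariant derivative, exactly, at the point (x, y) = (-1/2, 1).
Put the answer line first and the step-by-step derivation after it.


Answer: (nabla_X Y)^x = -143/6, (nabla_X Y)^y = 15/2

E = 9, F = 0, G = 1 at the point
E_x = 0, E_y = 0, F_x = 0, F_y = 0, G_x = 0, G_y = 0
EG - F^2 = 9;  g^inv = (1/9) * [[1, 0], [0, 9]]
first-kind symbols [ij,l] = (1/2)(d_i g_jl + d_j g_il - d_l g_ij): [xx,x] = E_x/2 = 0, [xx,y] = F_x - E_y/2 = 0, [xy,x] = E_y/2 = 0, [xy,y] = G_x/2 = 0, [yy,x] = F_y - G_x/2 = 0, [yy,y] = G_y/2 = 0
Gamma^x_ij = (G*[ij,x] - F*[ij,y])/(EG - F^2), Gamma^y_ij = (E*[ij,y] - F*[ij,x])/(EG - F^2)
Gamma_xxx = 0, Gamma_xxy = 0, Gamma_xyy = 0, Gamma_yxx = 0, Gamma_yxy = 0, Gamma_yyy = 0
X = (-5/2, 3), Y = (-25/6, 3/4) at the point


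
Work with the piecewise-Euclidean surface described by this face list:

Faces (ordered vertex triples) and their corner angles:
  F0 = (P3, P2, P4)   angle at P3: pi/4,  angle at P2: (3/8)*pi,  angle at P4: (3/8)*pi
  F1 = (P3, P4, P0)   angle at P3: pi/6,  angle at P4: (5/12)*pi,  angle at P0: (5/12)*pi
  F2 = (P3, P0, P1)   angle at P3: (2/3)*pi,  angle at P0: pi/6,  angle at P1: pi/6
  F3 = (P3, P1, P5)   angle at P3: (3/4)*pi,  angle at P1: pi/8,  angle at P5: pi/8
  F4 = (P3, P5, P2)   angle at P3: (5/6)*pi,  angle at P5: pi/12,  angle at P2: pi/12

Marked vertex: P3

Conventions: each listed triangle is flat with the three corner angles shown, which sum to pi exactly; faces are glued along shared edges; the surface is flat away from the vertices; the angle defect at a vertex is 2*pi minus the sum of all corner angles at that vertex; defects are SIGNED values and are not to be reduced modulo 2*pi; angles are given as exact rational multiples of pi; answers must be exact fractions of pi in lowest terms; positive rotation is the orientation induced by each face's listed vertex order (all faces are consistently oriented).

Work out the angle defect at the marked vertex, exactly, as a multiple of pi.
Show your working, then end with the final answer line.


Sum of corner angles at P3: (8/3)*pi
defect = 2*pi - (8/3)*pi

Answer: defect(P3) = (-2/3)*pi


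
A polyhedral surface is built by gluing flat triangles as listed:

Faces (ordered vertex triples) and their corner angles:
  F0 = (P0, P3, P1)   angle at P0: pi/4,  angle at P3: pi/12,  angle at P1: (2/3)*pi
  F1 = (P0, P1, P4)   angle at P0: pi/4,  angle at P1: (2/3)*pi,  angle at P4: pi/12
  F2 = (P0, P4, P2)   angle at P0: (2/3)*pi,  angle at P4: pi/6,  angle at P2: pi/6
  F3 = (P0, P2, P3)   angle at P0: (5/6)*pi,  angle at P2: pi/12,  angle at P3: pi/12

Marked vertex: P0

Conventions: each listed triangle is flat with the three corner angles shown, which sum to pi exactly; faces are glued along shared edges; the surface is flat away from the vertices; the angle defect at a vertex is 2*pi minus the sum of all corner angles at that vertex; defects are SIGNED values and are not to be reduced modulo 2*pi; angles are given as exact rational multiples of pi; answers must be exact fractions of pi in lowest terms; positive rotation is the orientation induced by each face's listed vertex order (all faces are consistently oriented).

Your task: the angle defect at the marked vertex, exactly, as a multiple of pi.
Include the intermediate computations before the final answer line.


Sum of corner angles at P0: 2*pi
defect = 2*pi - 2*pi

Answer: defect(P0) = 0


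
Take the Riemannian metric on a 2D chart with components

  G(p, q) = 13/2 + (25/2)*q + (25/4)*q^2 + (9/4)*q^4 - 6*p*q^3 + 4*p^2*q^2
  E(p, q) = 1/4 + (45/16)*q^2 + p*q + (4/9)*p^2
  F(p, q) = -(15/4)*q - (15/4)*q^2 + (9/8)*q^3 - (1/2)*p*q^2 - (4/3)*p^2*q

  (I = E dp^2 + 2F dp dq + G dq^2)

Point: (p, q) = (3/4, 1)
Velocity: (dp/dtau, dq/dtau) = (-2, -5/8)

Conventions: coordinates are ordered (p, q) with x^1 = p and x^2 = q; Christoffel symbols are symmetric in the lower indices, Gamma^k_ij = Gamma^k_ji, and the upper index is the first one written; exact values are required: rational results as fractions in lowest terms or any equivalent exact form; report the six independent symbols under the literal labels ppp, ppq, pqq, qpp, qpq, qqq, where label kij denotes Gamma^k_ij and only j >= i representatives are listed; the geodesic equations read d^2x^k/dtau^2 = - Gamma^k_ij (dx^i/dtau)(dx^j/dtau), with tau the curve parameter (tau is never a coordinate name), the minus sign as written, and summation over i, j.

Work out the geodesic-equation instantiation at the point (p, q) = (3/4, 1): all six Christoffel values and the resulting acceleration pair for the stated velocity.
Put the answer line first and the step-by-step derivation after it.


Answer: Gamma_ppp = -830/1779, Gamma_ppq = 5151/2965, Gamma_pqq = -1830/593, Gamma_qpp = -863/2372, Gamma_qpq = 306/593, Gamma_qqq = -250/593; accelerations (d^2p/dtau^2, d^2q/dtau^2) = (-72383/56928, 6261/18976)

E = 65/16, F = -15/2, G = 101/4 at the point
E_p = 5/3, E_q = 51/8, F_p = -5/2, F_q = -75/8, G_p = 0, G_q = 25
EG - F^2 = 2965/64;  g^inv = (64/2965) * [[101/4, 15/2], [15/2, 65/16]]
first-kind symbols [ij,l] = (1/2)(d_i g_jl + d_j g_il - d_l g_ij): [pp,p] = E_p/2 = 5/6, [pp,q] = F_p - E_q/2 = -91/16, [pq,p] = E_q/2 = 51/16, [pq,q] = G_p/2 = 0, [qq,p] = F_q - G_p/2 = -75/8, [qq,q] = G_q/2 = 25/2
Gamma^p_ij = (G*[ij,p] - F*[ij,q])/(EG - F^2), Gamma^q_ij = (E*[ij,q] - F*[ij,p])/(EG - F^2)
Gamma_ppp = -830/1779, Gamma_ppq = 5151/2965, Gamma_pqq = -1830/593, Gamma_qpp = -863/2372, Gamma_qpq = 306/593, Gamma_qqq = -250/593
d^2p/dtau^2 = -(Gamma_ppp*(-2)^2 + 2*Gamma_ppq*(-2)*(-5/8) + Gamma_pqq*(-5/8)^2) = -72383/56928
d^2q/dtau^2 = -(Gamma_qpp*(-2)^2 + 2*Gamma_qpq*(-2)*(-5/8) + Gamma_qqq*(-5/8)^2) = 6261/18976


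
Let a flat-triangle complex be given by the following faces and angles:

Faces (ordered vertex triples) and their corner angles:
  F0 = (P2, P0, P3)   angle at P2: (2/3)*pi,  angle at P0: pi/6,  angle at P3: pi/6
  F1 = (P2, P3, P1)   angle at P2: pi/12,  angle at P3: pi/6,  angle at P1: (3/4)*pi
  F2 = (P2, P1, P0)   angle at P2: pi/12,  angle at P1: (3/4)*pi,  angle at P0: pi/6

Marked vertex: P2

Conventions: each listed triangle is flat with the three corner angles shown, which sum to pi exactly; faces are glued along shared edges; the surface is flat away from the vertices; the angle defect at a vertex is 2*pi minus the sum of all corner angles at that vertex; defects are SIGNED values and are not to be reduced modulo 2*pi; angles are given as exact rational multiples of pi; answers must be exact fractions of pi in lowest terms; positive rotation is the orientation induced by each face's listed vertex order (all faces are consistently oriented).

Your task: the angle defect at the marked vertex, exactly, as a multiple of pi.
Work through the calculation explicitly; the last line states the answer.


Sum of corner angles at P2: (5/6)*pi
defect = 2*pi - (5/6)*pi

Answer: defect(P2) = (7/6)*pi


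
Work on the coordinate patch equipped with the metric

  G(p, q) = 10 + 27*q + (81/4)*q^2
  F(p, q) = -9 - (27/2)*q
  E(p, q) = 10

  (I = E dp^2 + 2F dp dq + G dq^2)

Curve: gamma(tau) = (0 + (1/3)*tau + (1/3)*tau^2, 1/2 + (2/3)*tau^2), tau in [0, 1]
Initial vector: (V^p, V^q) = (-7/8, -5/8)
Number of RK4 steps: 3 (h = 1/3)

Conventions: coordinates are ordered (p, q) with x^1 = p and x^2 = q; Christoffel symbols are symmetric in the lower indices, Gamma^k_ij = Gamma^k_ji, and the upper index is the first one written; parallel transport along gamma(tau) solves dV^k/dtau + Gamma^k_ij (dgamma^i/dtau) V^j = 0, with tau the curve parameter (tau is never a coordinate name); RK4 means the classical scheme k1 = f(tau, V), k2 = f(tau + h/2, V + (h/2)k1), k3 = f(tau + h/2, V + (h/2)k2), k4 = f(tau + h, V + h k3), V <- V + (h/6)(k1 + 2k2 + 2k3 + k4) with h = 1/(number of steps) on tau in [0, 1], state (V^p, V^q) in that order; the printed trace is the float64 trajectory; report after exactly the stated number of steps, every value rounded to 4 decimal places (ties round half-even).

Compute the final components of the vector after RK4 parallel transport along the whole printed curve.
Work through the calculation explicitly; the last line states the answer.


gamma'(tau) = (1/3 + (2/3)*tau, (4/3)*tau); f(tau, V)^k = -Gamma^k_ij(gamma(tau)) gamma'^i(tau) V^j; h = 1/3; intermediate values shown to 6 dp
curve data and Christoffel symbols at the stage parameters:
  tau = 0.000000: gamma = (0.000000, 0.500000), gamma' = (0.333333, 0.000000); Gamma_ppp = 0.000000, Gamma_ppq = 0.000000, Gamma_pqq = -0.359401, Gamma_qpp = 0.000000, Gamma_qpq = 0.000000, Gamma_qqq = 0.628952
  tau = 0.166667: gamma = (0.064815, 0.518519), gamma' = (0.444444, 0.222222); Gamma_ppp = 0.000000, Gamma_ppq = 0.000000, Gamma_pqq = -0.351156, Gamma_qpp = 0.000000, Gamma_qpq = 0.000000, Gamma_qqq = 0.624277
  tau = 0.333333: gamma = (0.148148, 0.574074), gamma' = (0.555556, 0.444444); Gamma_ppp = 0.000000, Gamma_ppq = 0.000000, Gamma_pqq = -0.327880, Gamma_qpp = 0.000000, Gamma_qpq = 0.000000, Gamma_qqq = 0.610221
  tau = 0.500000: gamma = (0.250000, 0.666667), gamma' = (0.666667, 0.666667); Gamma_ppp = 0.000000, Gamma_ppq = 0.000000, Gamma_pqq = -0.293478, Gamma_qpp = 0.000000, Gamma_qpq = 0.000000, Gamma_qqq = 0.586957
  tau = 0.666667: gamma = (0.370370, 0.796296), gamma' = (0.777778, 0.888889); Gamma_ppp = 0.000000, Gamma_ppq = 0.000000, Gamma_pqq = -0.253092, Gamma_qpp = 0.000000, Gamma_qpq = 0.000000, Gamma_qqq = 0.555396
  tau = 0.833333: gamma = (0.509259, 0.962963), gamma' = (0.888889, 1.111111); Gamma_ppp = 0.000000, Gamma_ppq = 0.000000, Gamma_pqq = -0.211672, Gamma_qpp = 0.000000, Gamma_qpq = 0.000000, Gamma_qqq = 0.517422
  tau = 1.000000: gamma = (0.666667, 1.166667), gamma' = (1.000000, 1.333333); Gamma_ppp = 0.000000, Gamma_ppq = 0.000000, Gamma_pqq = -0.172938, Gamma_qpp = 0.000000, Gamma_qpq = 0.000000, Gamma_qqq = 0.475580
step 0: V^p = -0.8750, V^q = -0.6250
step 1: k1 = (0.000000, 0.000000), k2 = (-0.048772, 0.086705), k3 = (-0.047644, 0.084700), k4 = (-0.086963, 0.161849); V <- V + (h/6)(k1 + 2k2 + 2k3 + k4): V^p = -0.8905, V^q = -0.5970
step 2: k1 = (-0.086992, 0.161902), k2 = (-0.111518, 0.223036), k3 = (-0.109524, 0.219049), k4 = (-0.117873, 0.258665); V <- V + (h/6)(k1 + 2k2 + 2k3 + k4): V^p = -0.9265, V^q = -0.5245
step 3: k1 = (-0.117992, 0.258927), k2 = (-0.113203, 0.276719), k3 = (-0.112506, 0.275014), k4 = (-0.099798, 0.274446); V <- V + (h/6)(k1 + 2k2 + 2k3 + k4): V^p = -0.9637, V^q = -0.4335

Answer: V^p = -0.9637, V^q = -0.4335
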